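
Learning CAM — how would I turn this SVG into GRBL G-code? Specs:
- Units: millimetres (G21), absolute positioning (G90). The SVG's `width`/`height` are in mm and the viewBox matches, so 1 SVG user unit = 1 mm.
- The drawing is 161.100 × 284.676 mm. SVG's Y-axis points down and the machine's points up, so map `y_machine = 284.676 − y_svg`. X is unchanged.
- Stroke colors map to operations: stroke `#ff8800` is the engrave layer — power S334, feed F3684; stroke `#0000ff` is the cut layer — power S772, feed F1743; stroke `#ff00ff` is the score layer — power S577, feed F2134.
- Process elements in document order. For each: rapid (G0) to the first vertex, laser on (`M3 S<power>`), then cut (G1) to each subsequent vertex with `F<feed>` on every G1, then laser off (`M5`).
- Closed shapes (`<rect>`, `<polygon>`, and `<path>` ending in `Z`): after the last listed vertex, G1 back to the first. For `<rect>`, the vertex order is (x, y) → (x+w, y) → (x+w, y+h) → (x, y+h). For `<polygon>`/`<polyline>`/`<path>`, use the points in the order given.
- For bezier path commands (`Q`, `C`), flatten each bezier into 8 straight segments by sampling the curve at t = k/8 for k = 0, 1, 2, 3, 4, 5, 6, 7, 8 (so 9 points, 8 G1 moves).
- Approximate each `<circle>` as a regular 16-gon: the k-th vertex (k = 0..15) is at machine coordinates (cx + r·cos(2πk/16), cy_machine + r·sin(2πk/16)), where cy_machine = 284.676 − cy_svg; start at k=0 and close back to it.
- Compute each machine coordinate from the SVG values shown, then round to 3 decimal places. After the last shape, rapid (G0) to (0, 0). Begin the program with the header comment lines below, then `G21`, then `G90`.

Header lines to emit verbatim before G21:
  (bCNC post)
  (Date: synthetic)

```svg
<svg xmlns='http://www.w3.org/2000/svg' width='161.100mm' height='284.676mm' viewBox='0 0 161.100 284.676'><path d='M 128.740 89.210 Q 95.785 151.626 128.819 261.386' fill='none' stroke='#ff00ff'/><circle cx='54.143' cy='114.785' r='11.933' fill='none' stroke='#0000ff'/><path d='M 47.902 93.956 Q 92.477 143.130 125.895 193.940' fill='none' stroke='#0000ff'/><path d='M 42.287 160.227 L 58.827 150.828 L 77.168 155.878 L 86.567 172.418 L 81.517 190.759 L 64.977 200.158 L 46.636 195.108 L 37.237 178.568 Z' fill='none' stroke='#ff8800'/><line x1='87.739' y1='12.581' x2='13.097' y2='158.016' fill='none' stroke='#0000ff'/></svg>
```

viewBox `0 0 161.100 284.676` with mm width/height → 1 unit = 1 mm. Flip: y_m = 284.676 − y_svg.

**Shape 1** — `<path>` quadratic bezier, stroke `#ff00ff` → score (S577, F2134). Control points (SVG): P0=(128.740,89.210), P1=(95.785,151.626), P2=(128.819,261.386); sampled at t=k/8. Machine vertices: (128.740,195.466) → (121.532,179.122) → (116.387,161.299) → (113.303,141.996) → (112.282,121.214) → (113.323,98.952) → (116.426,75.211) → (121.592,49.990) → (128.819,23.290). Open path.

**Shape 2** — `<circle>` circle, stroke `#0000ff` → cut (S772, F1743). Machine vertices: (66.076,169.891) → (65.168,174.458) → (62.581,178.329) → (58.710,180.916) → (54.143,181.824) → (49.576,180.916) → (45.705,178.329) → (43.118,174.458) → (42.210,169.891) → (43.118,165.324) → (45.705,161.453) → (49.576,158.866) → (54.143,157.958) → (58.710,158.866) → (62.581,161.453) → (65.168,165.324) → (66.076,169.891). Closed: final G1 returns to the first vertex.

**Shape 3** — `<path>` quadratic bezier, stroke `#0000ff` → cut (S772, F1743). Control points (SVG): P0=(47.902,93.956), P1=(92.477,143.130), P2=(125.895,193.940); sampled at t=k/8. Machine vertices: (47.902,190.720) → (58.871,178.401) → (69.492,166.031) → (79.764,153.609) → (89.688,141.137) → (99.263,128.613) → (108.489,116.039) → (117.366,103.413) → (125.895,90.736). Open path.

**Shape 4** — `<path>` regular polygon, stroke `#ff8800` → engrave (S334, F3684). Machine vertices: (42.287,124.449) → (58.827,133.848) → (77.168,128.798) → (86.567,112.258) → (81.517,93.917) → (64.977,84.518) → (46.636,89.568) → (37.237,106.108) → (42.287,124.449). Closed: final G1 returns to the first vertex.

**Shape 5** — `<line>` line segment, stroke `#0000ff` → cut (S772, F1743). Machine vertices: (87.739,272.095) → (13.097,126.660). Open path.

(bCNC post)
(Date: synthetic)
G21
G90
G0 X128.740 Y195.466
M3 S577
G1 X121.532 Y179.122 F2134
G1 X116.387 Y161.299 F2134
G1 X113.303 Y141.996 F2134
G1 X112.282 Y121.214 F2134
G1 X113.323 Y98.952 F2134
G1 X116.426 Y75.211 F2134
G1 X121.592 Y49.990 F2134
G1 X128.819 Y23.290 F2134
M5
G0 X66.076 Y169.891
M3 S772
G1 X65.168 Y174.458 F1743
G1 X62.581 Y178.329 F1743
G1 X58.710 Y180.916 F1743
G1 X54.143 Y181.824 F1743
G1 X49.576 Y180.916 F1743
G1 X45.705 Y178.329 F1743
G1 X43.118 Y174.458 F1743
G1 X42.210 Y169.891 F1743
G1 X43.118 Y165.324 F1743
G1 X45.705 Y161.453 F1743
G1 X49.576 Y158.866 F1743
G1 X54.143 Y157.958 F1743
G1 X58.710 Y158.866 F1743
G1 X62.581 Y161.453 F1743
G1 X65.168 Y165.324 F1743
G1 X66.076 Y169.891 F1743
M5
G0 X47.902 Y190.720
M3 S772
G1 X58.871 Y178.401 F1743
G1 X69.492 Y166.031 F1743
G1 X79.764 Y153.609 F1743
G1 X89.688 Y141.137 F1743
G1 X99.263 Y128.613 F1743
G1 X108.489 Y116.039 F1743
G1 X117.366 Y103.413 F1743
G1 X125.895 Y90.736 F1743
M5
G0 X42.287 Y124.449
M3 S334
G1 X58.827 Y133.848 F3684
G1 X77.168 Y128.798 F3684
G1 X86.567 Y112.258 F3684
G1 X81.517 Y93.917 F3684
G1 X64.977 Y84.518 F3684
G1 X46.636 Y89.568 F3684
G1 X37.237 Y106.108 F3684
G1 X42.287 Y124.449 F3684
M5
G0 X87.739 Y272.095
M3 S772
G1 X13.097 Y126.660 F1743
M5
G0 X0.000 Y0.000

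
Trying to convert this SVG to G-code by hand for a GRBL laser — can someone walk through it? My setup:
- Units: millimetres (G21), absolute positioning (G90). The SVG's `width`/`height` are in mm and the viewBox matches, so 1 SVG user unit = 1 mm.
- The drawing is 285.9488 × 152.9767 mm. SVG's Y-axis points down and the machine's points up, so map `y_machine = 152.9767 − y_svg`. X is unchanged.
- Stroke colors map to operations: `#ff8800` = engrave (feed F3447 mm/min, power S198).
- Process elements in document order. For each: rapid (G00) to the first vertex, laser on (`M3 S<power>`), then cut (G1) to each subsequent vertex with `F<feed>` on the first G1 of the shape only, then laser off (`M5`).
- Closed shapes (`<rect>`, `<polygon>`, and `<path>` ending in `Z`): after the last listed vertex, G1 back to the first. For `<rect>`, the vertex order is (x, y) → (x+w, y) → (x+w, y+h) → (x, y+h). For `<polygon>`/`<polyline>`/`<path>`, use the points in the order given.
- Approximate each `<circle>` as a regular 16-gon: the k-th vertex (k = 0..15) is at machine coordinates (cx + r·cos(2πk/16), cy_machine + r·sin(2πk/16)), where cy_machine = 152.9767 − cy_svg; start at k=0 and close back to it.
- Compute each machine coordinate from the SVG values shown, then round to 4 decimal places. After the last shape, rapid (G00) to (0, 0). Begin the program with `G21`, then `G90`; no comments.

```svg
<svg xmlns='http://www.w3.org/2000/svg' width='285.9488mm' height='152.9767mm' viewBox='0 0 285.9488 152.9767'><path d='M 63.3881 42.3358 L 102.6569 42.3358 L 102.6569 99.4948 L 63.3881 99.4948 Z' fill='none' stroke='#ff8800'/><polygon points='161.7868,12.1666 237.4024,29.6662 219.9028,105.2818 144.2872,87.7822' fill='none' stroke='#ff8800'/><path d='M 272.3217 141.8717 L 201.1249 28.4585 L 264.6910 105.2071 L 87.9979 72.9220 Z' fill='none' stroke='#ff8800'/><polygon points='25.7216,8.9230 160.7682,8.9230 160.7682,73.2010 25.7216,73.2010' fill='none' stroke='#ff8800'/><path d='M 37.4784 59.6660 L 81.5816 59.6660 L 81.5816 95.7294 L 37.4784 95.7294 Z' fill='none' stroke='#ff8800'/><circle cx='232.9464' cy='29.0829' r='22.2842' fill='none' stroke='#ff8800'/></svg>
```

1 u = 1 mm; y_m = 152.9767 − y.

[1] `<path>` rectangle, #ff8800→engrave S198 F3447: (63.3881,110.6409) → (102.6569,110.6409) → (102.6569,53.4819) → (63.3881,53.4819) → (63.3881,110.6409) (closed)

[2] `<polygon>` regular polygon, #ff8800→engrave S198 F3447: (161.7868,140.8101) → (237.4024,123.3105) → (219.9028,47.6949) → (144.2872,65.1945) → (161.7868,140.8101) (closed)

[3] `<path>` closed polygon, #ff8800→engrave S198 F3447: (272.3217,11.1050) → (201.1249,124.5182) → (264.6910,47.7696) → (87.9979,80.0547) → (272.3217,11.1050) (closed)

[4] `<polygon>` rectangle, #ff8800→engrave S198 F3447: (25.7216,144.0537) → (160.7682,144.0537) → (160.7682,79.7757) → (25.7216,79.7757) → (25.7216,144.0537) (closed)

[5] `<path>` rectangle, #ff8800→engrave S198 F3447: (37.4784,93.3107) → (81.5816,93.3107) → (81.5816,57.2473) → (37.4784,57.2473) → (37.4784,93.3107) (closed)

[6] `<circle>` circle, #ff8800→engrave S198 F3447: (255.2306,123.8938) → (253.5343,132.4216) → (248.7037,139.6511) → (241.4742,144.4817) → (232.9464,146.1780) → (224.4186,144.4817) → (217.1891,139.6511) → (212.3585,132.4216) → (210.6622,123.8938) → (212.3585,115.3660) → (217.1891,108.1365) → (224.4186,103.3059) → (232.9464,101.6096) → (241.4742,103.3059) → (248.7037,108.1365) → (253.5343,115.3660) → (255.2306,123.8938) (closed)

G21
G90
G00 X63.3881 Y110.6409
M3 S198
G1 X102.6569 Y110.6409 F3447
G1 X102.6569 Y53.4819
G1 X63.3881 Y53.4819
G1 X63.3881 Y110.6409
M5
G00 X161.7868 Y140.8101
M3 S198
G1 X237.4024 Y123.3105 F3447
G1 X219.9028 Y47.6949
G1 X144.2872 Y65.1945
G1 X161.7868 Y140.8101
M5
G00 X272.3217 Y11.1050
M3 S198
G1 X201.1249 Y124.5182 F3447
G1 X264.6910 Y47.7696
G1 X87.9979 Y80.0547
G1 X272.3217 Y11.1050
M5
G00 X25.7216 Y144.0537
M3 S198
G1 X160.7682 Y144.0537 F3447
G1 X160.7682 Y79.7757
G1 X25.7216 Y79.7757
G1 X25.7216 Y144.0537
M5
G00 X37.4784 Y93.3107
M3 S198
G1 X81.5816 Y93.3107 F3447
G1 X81.5816 Y57.2473
G1 X37.4784 Y57.2473
G1 X37.4784 Y93.3107
M5
G00 X255.2306 Y123.8938
M3 S198
G1 X253.5343 Y132.4216 F3447
G1 X248.7037 Y139.6511
G1 X241.4742 Y144.4817
G1 X232.9464 Y146.1780
G1 X224.4186 Y144.4817
G1 X217.1891 Y139.6511
G1 X212.3585 Y132.4216
G1 X210.6622 Y123.8938
G1 X212.3585 Y115.3660
G1 X217.1891 Y108.1365
G1 X224.4186 Y103.3059
G1 X232.9464 Y101.6096
G1 X241.4742 Y103.3059
G1 X248.7037 Y108.1365
G1 X253.5343 Y115.3660
G1 X255.2306 Y123.8938
M5
G00 X0.0000 Y0.0000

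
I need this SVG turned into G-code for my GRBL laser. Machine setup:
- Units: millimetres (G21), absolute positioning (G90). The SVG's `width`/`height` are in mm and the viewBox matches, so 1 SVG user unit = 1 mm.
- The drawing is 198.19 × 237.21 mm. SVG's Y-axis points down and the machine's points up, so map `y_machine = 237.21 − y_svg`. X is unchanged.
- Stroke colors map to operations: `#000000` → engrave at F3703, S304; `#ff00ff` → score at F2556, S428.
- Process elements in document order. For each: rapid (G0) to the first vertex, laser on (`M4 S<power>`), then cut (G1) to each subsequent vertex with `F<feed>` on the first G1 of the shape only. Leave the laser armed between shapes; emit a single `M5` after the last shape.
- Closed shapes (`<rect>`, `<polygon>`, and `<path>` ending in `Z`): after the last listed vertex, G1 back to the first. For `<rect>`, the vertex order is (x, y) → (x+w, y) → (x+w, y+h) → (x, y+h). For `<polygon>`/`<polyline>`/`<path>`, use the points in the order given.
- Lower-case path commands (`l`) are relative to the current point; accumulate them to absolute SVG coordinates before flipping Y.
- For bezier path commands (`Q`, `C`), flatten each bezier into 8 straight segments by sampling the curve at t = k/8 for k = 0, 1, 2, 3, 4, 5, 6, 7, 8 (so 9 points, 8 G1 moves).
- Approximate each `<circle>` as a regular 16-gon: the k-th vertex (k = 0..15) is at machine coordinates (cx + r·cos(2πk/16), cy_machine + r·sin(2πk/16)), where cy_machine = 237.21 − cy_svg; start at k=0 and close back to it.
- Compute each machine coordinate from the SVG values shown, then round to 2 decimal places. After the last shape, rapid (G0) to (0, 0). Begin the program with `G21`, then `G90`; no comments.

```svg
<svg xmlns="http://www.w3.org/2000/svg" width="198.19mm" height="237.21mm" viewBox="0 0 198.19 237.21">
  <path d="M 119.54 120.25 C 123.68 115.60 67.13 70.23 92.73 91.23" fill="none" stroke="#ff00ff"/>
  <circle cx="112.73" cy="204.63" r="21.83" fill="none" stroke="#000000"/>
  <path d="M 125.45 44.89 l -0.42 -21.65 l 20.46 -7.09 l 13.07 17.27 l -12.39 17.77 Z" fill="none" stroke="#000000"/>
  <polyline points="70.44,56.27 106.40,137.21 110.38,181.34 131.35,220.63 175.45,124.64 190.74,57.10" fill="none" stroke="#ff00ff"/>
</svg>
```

1 u = 1 mm; y_m = 237.21 − y.

[1] `<path>` cubic bezier, #ff00ff→score S428 F2556: (119.54,116.96) → (118.53,120.40) → (113.50,126.41) → (106.13,133.72) → (98.09,141.09) → (91.05,147.25) → (86.70,150.96) → (86.70,150.95) → (92.73,145.98)

[2] `<circle>` circle, #000000→engrave S304 F3703: (134.56,32.58) → (132.90,40.93) → (128.17,48.02) → (121.08,52.75) → (112.73,54.41) → (104.38,52.75) → (97.29,48.02) → (92.56,40.93) → (90.90,32.58) → (92.56,24.23) → (97.29,17.14) → (104.38,12.41) → (112.73,10.75) → (121.08,12.41) → (128.17,17.14) → (132.90,24.23) → (134.56,32.58) (closed)

[3] `<path>` regular polygon, #000000→engrave S304 F3703: (125.45,192.32) → (125.03,213.97) → (145.49,221.06) → (158.56,203.79) → (146.17,186.02) → (125.45,192.32) (closed)

[4] `<polyline>` open polyline, #ff00ff→score S428 F2556: (70.44,180.94) → (106.40,100.00) → (110.38,55.87) → (131.35,16.58) → (175.45,112.57) → (190.74,180.11)

G21
G90
G0 X119.54 Y116.96
M4 S428
G1 X118.53 Y120.40 F2556
G1 X113.50 Y126.41
G1 X106.13 Y133.72
G1 X98.09 Y141.09
G1 X91.05 Y147.25
G1 X86.70 Y150.96
G1 X86.70 Y150.95
G1 X92.73 Y145.98
G0 X134.56 Y32.58
M4 S304
G1 X132.90 Y40.93 F3703
G1 X128.17 Y48.02
G1 X121.08 Y52.75
G1 X112.73 Y54.41
G1 X104.38 Y52.75
G1 X97.29 Y48.02
G1 X92.56 Y40.93
G1 X90.90 Y32.58
G1 X92.56 Y24.23
G1 X97.29 Y17.14
G1 X104.38 Y12.41
G1 X112.73 Y10.75
G1 X121.08 Y12.41
G1 X128.17 Y17.14
G1 X132.90 Y24.23
G1 X134.56 Y32.58
G0 X125.45 Y192.32
M4 S304
G1 X125.03 Y213.97 F3703
G1 X145.49 Y221.06
G1 X158.56 Y203.79
G1 X146.17 Y186.02
G1 X125.45 Y192.32
G0 X70.44 Y180.94
M4 S428
G1 X106.40 Y100.00 F2556
G1 X110.38 Y55.87
G1 X131.35 Y16.58
G1 X175.45 Y112.57
G1 X190.74 Y180.11
M5
G0 X0.00 Y0.00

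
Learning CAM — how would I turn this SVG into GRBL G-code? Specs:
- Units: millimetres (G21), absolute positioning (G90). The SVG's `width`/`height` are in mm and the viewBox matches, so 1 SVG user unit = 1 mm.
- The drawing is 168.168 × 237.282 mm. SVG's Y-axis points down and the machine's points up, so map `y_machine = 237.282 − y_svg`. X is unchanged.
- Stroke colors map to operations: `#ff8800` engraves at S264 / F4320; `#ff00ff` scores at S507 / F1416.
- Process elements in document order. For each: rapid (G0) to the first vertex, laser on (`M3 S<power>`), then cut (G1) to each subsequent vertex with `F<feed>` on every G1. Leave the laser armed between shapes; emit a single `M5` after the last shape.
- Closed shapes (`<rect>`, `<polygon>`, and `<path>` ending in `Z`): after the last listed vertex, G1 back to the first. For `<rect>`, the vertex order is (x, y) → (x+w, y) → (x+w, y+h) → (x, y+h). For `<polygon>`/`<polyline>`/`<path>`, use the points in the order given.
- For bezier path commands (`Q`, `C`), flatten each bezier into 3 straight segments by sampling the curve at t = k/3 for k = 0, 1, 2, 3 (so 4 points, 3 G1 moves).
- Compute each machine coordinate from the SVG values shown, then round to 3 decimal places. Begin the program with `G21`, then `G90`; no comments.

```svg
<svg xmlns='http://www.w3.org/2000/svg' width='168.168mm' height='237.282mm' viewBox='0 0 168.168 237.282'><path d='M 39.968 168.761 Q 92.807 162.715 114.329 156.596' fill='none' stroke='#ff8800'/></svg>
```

G21
G90
G0 X39.968 Y68.521
M3 S264
G1 X71.714 Y72.560 F4320
G1 X96.501 Y76.615 F4320
G1 X114.329 Y80.686 F4320
M5

1 u = 1 mm; y_m = 237.282 − y.

[1] `<path>` quadratic bezier, #ff8800→engrave S264 F4320: (39.968,68.521) → (71.714,72.560) → (96.501,76.615) → (114.329,80.686)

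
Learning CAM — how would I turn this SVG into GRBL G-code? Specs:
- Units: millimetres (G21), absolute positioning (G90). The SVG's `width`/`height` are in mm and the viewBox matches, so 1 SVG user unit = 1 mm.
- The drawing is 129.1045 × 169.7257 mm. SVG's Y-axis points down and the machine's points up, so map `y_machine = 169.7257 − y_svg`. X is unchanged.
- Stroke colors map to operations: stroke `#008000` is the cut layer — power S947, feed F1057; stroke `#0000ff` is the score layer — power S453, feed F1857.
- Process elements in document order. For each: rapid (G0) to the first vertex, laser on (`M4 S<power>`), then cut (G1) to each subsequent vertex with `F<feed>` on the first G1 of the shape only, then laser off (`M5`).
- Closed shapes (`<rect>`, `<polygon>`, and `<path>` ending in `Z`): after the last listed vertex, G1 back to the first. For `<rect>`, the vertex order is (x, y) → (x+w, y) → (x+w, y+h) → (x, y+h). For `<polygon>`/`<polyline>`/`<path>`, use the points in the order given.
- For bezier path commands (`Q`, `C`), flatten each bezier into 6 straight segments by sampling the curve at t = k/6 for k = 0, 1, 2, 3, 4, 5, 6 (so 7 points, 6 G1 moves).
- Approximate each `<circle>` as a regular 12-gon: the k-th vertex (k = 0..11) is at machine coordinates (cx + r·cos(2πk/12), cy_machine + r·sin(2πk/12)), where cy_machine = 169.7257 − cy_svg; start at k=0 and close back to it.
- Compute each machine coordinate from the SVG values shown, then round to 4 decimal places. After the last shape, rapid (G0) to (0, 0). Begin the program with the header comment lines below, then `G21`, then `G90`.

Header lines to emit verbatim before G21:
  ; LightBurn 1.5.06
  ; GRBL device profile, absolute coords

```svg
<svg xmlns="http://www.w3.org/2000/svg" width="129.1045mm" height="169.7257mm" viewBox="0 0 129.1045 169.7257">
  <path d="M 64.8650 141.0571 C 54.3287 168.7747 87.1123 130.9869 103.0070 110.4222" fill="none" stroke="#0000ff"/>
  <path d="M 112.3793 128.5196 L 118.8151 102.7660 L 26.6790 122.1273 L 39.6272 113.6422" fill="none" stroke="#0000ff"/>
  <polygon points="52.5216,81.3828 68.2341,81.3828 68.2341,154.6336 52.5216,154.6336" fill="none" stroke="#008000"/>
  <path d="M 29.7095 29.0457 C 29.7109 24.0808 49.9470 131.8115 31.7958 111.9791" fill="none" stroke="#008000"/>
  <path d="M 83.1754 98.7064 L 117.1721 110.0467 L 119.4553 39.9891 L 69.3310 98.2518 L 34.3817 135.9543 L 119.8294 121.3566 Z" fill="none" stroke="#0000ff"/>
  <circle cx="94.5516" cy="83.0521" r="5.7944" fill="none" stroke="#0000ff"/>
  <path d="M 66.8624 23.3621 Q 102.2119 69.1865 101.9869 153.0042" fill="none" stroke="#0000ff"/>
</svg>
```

; LightBurn 1.5.06
; GRBL device profile, absolute coords
G21
G90
G0 X64.8650 Y28.6686
M4 S453
G1 X62.9281 Y19.8856 F1857
G1 X66.5387 Y19.7221
G1 X74.0244 Y25.8802
G1 X83.7126 Y36.0618
G1 X93.9310 Y47.9689
G1 X103.0070 Y59.3035
M5
G0 X112.3793 Y41.2061
M4 S453
G1 X118.8151 Y66.9597 F1857
G1 X26.6790 Y47.5984
G1 X39.6272 Y56.0835
M5
G0 X52.5216 Y88.3429
M4 S947
G1 X68.2341 Y88.3429 F1057
G1 X68.2341 Y15.0921
G1 X52.5216 Y15.0921
G1 X52.5216 Y88.3429
M5
G0 X29.7095 Y140.6800
M4 S947
G1 X31.1250 Y134.8835 F1057
G1 X34.2846 Y116.9782
G1 X37.5599 Y93.6380
G1 X39.3224 Y71.5368
G1 X37.9439 Y57.3483
G1 X31.7958 Y57.7466
M5
G0 X83.1754 Y71.0193
M4 S453
G1 X117.1721 Y59.6790 F1857
G1 X119.4553 Y129.7366
G1 X69.3310 Y71.4739
G1 X34.3817 Y33.7714
G1 X119.8294 Y48.3691
G1 X83.1754 Y71.0193
M5
G0 X100.3460 Y86.6736
M4 S453
G1 X99.5697 Y89.5708 F1857
G1 X97.4488 Y91.6917
G1 X94.5516 Y92.4680
G1 X91.6544 Y91.6917
G1 X89.5335 Y89.5708
G1 X88.7572 Y86.6736
G1 X89.5335 Y83.7764
G1 X91.6544 Y81.6555
G1 X94.5516 Y80.8792
G1 X97.4488 Y81.6555
G1 X99.5697 Y83.7764
G1 X100.3460 Y86.6736
M5
G0 X66.8624 Y146.3636
M4 S453
G1 X77.6574 Y130.0334 F1857
G1 X86.4760 Y111.5925
G1 X93.3183 Y91.0409
G1 X98.1842 Y68.3785
G1 X101.0737 Y43.6054
G1 X101.9869 Y16.7215
M5
G0 X0.0000 Y0.0000

Since the viewBox matches the mm dimensions, user units are millimetres directly. The only transform is the Y-flip y_m = 169.7257 − y_svg.

Shape 1 is a cubic bezier drawn with `<path>`. Its stroke #0000ff means score at S453, F1857. After flipping Y the toolpath is (64.8650,28.6686) → (62.9281,19.8856) → (66.5387,19.7221) → (74.0244,25.8802) → (83.7126,36.0618) → (93.9310,47.9689) → (103.0070,59.3035).

Shape 2 is a open polyline drawn with `<path>`. Its stroke #0000ff means score at S453, F1857. After flipping Y the toolpath is (112.3793,41.2061) → (118.8151,66.9597) → (26.6790,47.5984) → (39.6272,56.0835).

Shape 3 is a rectangle drawn with `<polygon>`. Its stroke #008000 means cut at S947, F1057. After flipping Y the toolpath is (52.5216,88.3429) → (68.2341,88.3429) → (68.2341,15.0921) → (52.5216,15.0921) → (52.5216,88.3429), returning to the start.

Shape 4 is a cubic bezier drawn with `<path>`. Its stroke #008000 means cut at S947, F1057. After flipping Y the toolpath is (29.7095,140.6800) → (31.1250,134.8835) → (34.2846,116.9782) → (37.5599,93.6380) → (39.3224,71.5368) → (37.9439,57.3483) → (31.7958,57.7466).

Shape 5 is a closed polygon drawn with `<path>`. Its stroke #0000ff means score at S453, F1857. After flipping Y the toolpath is (83.1754,71.0193) → (117.1721,59.6790) → (119.4553,129.7366) → (69.3310,71.4739) → (34.3817,33.7714) → (119.8294,48.3691) → (83.1754,71.0193), returning to the start.

Shape 6 is a circle drawn with `<circle>`. Its stroke #0000ff means score at S453, F1857. After flipping Y the toolpath is (100.3460,86.6736) → (99.5697,89.5708) → (97.4488,91.6917) → (94.5516,92.4680) → (91.6544,91.6917) → (89.5335,89.5708) → (88.7572,86.6736) → (89.5335,83.7764) → (91.6544,81.6555) → (94.5516,80.8792) → (97.4488,81.6555) → (99.5697,83.7764) → (100.3460,86.6736), returning to the start.

Shape 7 is a quadratic bezier drawn with `<path>`. Its stroke #0000ff means score at S453, F1857. After flipping Y the toolpath is (66.8624,146.3636) → (77.6574,130.0334) → (86.4760,111.5925) → (93.3183,91.0409) → (98.1842,68.3785) → (101.0737,43.6054) → (101.9869,16.7215).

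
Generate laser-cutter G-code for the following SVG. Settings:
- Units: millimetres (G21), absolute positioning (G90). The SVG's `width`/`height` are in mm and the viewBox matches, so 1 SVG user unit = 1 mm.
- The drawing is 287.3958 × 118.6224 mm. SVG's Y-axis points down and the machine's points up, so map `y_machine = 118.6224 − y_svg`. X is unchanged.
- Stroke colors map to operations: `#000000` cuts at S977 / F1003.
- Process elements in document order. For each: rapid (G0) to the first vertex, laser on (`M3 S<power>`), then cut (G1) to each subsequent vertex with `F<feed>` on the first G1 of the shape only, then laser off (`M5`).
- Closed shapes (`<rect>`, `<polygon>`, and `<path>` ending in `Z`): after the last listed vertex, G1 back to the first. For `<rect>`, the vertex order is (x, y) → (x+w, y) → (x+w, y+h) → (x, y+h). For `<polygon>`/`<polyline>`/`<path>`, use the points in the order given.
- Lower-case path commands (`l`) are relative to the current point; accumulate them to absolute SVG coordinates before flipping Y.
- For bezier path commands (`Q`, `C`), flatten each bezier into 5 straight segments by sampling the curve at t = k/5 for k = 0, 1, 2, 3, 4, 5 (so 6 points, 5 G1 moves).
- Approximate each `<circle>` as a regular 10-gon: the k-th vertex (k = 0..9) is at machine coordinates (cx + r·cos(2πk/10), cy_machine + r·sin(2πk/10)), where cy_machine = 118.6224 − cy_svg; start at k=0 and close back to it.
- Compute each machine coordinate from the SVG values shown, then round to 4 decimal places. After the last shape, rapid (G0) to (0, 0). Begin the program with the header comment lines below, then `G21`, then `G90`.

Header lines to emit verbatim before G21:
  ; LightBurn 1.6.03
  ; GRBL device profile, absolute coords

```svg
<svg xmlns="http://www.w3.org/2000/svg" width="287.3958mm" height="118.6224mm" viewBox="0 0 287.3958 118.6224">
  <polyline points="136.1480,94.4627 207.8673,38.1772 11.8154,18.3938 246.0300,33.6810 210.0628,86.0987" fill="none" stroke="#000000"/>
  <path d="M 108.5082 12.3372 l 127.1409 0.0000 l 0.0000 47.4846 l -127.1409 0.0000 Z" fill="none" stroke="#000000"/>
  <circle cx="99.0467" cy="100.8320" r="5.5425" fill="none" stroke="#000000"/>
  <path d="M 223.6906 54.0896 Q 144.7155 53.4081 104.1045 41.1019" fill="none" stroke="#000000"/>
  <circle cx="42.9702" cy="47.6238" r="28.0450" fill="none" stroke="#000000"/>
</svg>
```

Since the viewBox matches the mm dimensions, user units are millimetres directly. The only transform is the Y-flip y_m = 118.6224 − y_svg.

Shape 1 is a open polyline drawn with `<polyline>`. Its stroke #000000 means cut at S977, F1003. After flipping Y the toolpath is (136.1480,24.1597) → (207.8673,80.4452) → (11.8154,100.2286) → (246.0300,84.9414) → (210.0628,32.5237).

Shape 2 is a rectangle drawn with `<path>`. Its stroke #000000 means cut at S977, F1003. After flipping Y the toolpath is (108.5082,106.2852) → (235.6491,106.2852) → (235.6491,58.8006) → (108.5082,58.8006) → (108.5082,106.2852), returning to the start.

Shape 3 is a circle drawn with `<circle>`. Its stroke #000000 means cut at S977, F1003. After flipping Y the toolpath is (104.5892,17.7904) → (103.5307,21.0482) → (100.7594,23.0616) → (97.3340,23.0616) → (94.5627,21.0482) → (93.5042,17.7904) → (94.5627,14.5326) → (97.3340,12.5192) → (100.7594,12.5192) → (103.5307,14.5326) → (104.5892,17.7904), returning to the start.

Shape 4 is a quadratic bezier drawn with `<path>`. Its stroke #000000 means cut at S977, F1003. After flipping Y the toolpath is (223.6906,64.5328) → (193.6351,65.2704) → (166.6488,66.9380) → (142.7316,69.5355) → (121.8835,73.0630) → (104.1045,77.5205).

Shape 5 is a circle drawn with `<circle>`. Its stroke #000000 means cut at S977, F1003. After flipping Y the toolpath is (71.0152,70.9986) → (65.6591,87.4830) → (51.6366,97.6710) → (34.3038,97.6710) → (20.2813,87.4830) → (14.9252,70.9986) → (20.2813,54.5142) → (34.3038,44.3262) → (51.6366,44.3262) → (65.6591,54.5142) → (71.0152,70.9986), returning to the start.

; LightBurn 1.6.03
; GRBL device profile, absolute coords
G21
G90
G0 X136.1480 Y24.1597
M3 S977
G1 X207.8673 Y80.4452 F1003
G1 X11.8154 Y100.2286
G1 X246.0300 Y84.9414
G1 X210.0628 Y32.5237
M5
G0 X108.5082 Y106.2852
M3 S977
G1 X235.6491 Y106.2852 F1003
G1 X235.6491 Y58.8006
G1 X108.5082 Y58.8006
G1 X108.5082 Y106.2852
M5
G0 X104.5892 Y17.7904
M3 S977
G1 X103.5307 Y21.0482 F1003
G1 X100.7594 Y23.0616
G1 X97.3340 Y23.0616
G1 X94.5627 Y21.0482
G1 X93.5042 Y17.7904
G1 X94.5627 Y14.5326
G1 X97.3340 Y12.5192
G1 X100.7594 Y12.5192
G1 X103.5307 Y14.5326
G1 X104.5892 Y17.7904
M5
G0 X223.6906 Y64.5328
M3 S977
G1 X193.6351 Y65.2704 F1003
G1 X166.6488 Y66.9380
G1 X142.7316 Y69.5355
G1 X121.8835 Y73.0630
G1 X104.1045 Y77.5205
M5
G0 X71.0152 Y70.9986
M3 S977
G1 X65.6591 Y87.4830 F1003
G1 X51.6366 Y97.6710
G1 X34.3038 Y97.6710
G1 X20.2813 Y87.4830
G1 X14.9252 Y70.9986
G1 X20.2813 Y54.5142
G1 X34.3038 Y44.3262
G1 X51.6366 Y44.3262
G1 X65.6591 Y54.5142
G1 X71.0152 Y70.9986
M5
G0 X0.0000 Y0.0000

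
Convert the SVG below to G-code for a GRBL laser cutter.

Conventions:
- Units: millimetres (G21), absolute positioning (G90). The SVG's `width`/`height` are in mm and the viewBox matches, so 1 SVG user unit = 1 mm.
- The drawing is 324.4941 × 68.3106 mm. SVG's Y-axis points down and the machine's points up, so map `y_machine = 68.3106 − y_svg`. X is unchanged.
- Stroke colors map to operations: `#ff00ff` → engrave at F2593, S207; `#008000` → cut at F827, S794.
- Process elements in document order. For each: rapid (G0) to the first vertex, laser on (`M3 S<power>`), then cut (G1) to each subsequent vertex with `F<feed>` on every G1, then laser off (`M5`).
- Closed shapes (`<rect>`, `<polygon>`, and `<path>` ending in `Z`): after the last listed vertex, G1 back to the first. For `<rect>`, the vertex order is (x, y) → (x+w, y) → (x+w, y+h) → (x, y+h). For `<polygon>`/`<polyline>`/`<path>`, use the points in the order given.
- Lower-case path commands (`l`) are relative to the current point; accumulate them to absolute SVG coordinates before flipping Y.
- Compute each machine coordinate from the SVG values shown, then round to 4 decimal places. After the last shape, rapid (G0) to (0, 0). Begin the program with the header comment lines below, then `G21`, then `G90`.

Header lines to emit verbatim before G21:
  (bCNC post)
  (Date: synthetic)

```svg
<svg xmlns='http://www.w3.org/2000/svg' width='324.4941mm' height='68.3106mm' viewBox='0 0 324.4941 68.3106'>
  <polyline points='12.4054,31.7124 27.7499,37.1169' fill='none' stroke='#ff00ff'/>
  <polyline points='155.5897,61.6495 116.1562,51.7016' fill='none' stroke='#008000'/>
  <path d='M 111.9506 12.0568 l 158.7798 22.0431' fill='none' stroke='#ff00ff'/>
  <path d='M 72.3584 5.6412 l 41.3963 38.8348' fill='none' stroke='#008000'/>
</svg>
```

(bCNC post)
(Date: synthetic)
G21
G90
G0 X12.4054 Y36.5982
M3 S207
G1 X27.7499 Y31.1937 F2593
M5
G0 X155.5897 Y6.6611
M3 S794
G1 X116.1562 Y16.6090 F827
M5
G0 X111.9506 Y56.2538
M3 S207
G1 X270.7304 Y34.2107 F2593
M5
G0 X72.3584 Y62.6694
M3 S794
G1 X113.7547 Y23.8346 F827
M5
G0 X0.0000 Y0.0000

viewBox `0 0 324.4941 68.3106` with mm width/height → 1 unit = 1 mm. Flip: y_m = 68.3106 − y_svg.

**Shape 1** — `<polyline>` line segment, stroke `#ff00ff` → engrave (S207, F2593). Machine vertices: (12.4054,36.5982) → (27.7499,31.1937). Open path.

**Shape 2** — `<polyline>` line segment, stroke `#008000` → cut (S794, F827). Machine vertices: (155.5897,6.6611) → (116.1562,16.6090). Open path.

**Shape 3** — `<path>` line segment, stroke `#ff00ff` → engrave (S207, F2593). Machine vertices: (111.9506,56.2538) → (270.7304,34.2107). Open path.

**Shape 4** — `<path>` line segment, stroke `#008000` → cut (S794, F827). Machine vertices: (72.3584,62.6694) → (113.7547,23.8346). Open path.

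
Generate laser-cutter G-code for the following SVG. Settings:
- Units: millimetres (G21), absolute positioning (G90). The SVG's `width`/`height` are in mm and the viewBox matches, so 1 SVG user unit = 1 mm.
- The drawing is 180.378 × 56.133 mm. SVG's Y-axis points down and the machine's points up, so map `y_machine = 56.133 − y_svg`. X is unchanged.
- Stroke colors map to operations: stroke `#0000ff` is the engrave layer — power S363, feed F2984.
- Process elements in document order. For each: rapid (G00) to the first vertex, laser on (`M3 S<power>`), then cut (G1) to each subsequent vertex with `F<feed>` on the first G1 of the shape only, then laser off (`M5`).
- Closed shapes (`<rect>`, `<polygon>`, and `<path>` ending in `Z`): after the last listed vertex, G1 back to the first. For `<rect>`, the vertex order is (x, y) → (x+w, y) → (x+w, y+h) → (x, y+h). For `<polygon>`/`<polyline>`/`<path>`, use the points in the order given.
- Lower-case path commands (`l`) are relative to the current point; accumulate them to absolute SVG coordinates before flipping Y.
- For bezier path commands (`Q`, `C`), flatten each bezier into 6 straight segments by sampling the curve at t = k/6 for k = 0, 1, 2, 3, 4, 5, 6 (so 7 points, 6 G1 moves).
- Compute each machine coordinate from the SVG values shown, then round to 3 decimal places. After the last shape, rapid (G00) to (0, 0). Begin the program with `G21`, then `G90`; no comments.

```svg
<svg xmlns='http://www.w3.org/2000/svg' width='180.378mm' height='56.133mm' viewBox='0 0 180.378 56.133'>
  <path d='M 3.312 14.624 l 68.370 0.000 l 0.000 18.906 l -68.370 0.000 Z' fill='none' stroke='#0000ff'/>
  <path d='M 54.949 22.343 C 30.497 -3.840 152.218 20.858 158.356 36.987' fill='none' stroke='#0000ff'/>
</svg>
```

Since the viewBox matches the mm dimensions, user units are millimetres directly. The only transform is the Y-flip y_m = 56.133 − y_svg.

Shape 1 is a rectangle drawn with `<path>`. Its stroke #0000ff means engrave at S363, F2984. After flipping Y the toolpath is (3.312,41.509) → (71.682,41.509) → (71.682,22.603) → (3.312,22.603) → (3.312,41.509), returning to the start.

Shape 2 is a cubic bezier drawn with `<path>`. Its stroke #0000ff means engrave at S363, F2984. After flipping Y the toolpath is (54.949,33.790) → (53.692,42.917) → (69.527,45.215) → (95.181,42.335) → (123.385,35.929) → (146.867,27.649) → (158.356,19.146).

G21
G90
G00 X3.312 Y41.509
M3 S363
G1 X71.682 Y41.509 F2984
G1 X71.682 Y22.603
G1 X3.312 Y22.603
G1 X3.312 Y41.509
M5
G00 X54.949 Y33.790
M3 S363
G1 X53.692 Y42.917 F2984
G1 X69.527 Y45.215
G1 X95.181 Y42.335
G1 X123.385 Y35.929
G1 X146.867 Y27.649
G1 X158.356 Y19.146
M5
G00 X0.000 Y0.000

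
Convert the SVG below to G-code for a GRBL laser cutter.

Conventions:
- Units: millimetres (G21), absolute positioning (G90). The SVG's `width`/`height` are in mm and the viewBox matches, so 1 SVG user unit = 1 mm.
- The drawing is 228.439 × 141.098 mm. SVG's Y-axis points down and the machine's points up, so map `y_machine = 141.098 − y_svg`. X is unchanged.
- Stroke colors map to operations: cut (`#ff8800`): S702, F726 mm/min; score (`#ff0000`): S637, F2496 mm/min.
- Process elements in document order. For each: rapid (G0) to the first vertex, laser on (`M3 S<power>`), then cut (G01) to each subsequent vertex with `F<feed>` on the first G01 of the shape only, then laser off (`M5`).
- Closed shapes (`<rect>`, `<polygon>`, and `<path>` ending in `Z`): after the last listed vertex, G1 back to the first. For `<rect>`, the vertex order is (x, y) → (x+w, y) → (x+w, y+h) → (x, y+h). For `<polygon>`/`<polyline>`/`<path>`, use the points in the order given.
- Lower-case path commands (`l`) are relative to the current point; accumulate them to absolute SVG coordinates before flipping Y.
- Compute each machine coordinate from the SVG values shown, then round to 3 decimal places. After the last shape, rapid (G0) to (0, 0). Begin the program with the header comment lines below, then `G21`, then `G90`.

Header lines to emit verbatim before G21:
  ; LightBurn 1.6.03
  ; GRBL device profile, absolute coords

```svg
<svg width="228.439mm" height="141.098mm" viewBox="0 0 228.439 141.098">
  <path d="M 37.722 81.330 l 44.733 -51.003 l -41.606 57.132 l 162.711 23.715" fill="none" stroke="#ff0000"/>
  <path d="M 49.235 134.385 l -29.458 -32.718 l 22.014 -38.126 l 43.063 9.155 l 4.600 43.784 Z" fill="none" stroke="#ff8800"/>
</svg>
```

1 u = 1 mm; y_m = 141.098 − y.

[1] `<path>` open polyline, #ff0000→score S637 F2496: (37.722,59.768) → (82.455,110.771) → (40.849,53.639) → (203.560,29.924)

[2] `<path>` regular polygon, #ff8800→cut S702 F726: (49.235,6.713) → (19.777,39.431) → (41.791,77.557) → (84.854,68.402) → (89.454,24.618) → (49.235,6.713) (closed)

; LightBurn 1.6.03
; GRBL device profile, absolute coords
G21
G90
G0 X37.722 Y59.768
M3 S637
G01 X82.455 Y110.771 F2496
G01 X40.849 Y53.639
G01 X203.560 Y29.924
M5
G0 X49.235 Y6.713
M3 S702
G01 X19.777 Y39.431 F726
G01 X41.791 Y77.557
G01 X84.854 Y68.402
G01 X89.454 Y24.618
G01 X49.235 Y6.713
M5
G0 X0.000 Y0.000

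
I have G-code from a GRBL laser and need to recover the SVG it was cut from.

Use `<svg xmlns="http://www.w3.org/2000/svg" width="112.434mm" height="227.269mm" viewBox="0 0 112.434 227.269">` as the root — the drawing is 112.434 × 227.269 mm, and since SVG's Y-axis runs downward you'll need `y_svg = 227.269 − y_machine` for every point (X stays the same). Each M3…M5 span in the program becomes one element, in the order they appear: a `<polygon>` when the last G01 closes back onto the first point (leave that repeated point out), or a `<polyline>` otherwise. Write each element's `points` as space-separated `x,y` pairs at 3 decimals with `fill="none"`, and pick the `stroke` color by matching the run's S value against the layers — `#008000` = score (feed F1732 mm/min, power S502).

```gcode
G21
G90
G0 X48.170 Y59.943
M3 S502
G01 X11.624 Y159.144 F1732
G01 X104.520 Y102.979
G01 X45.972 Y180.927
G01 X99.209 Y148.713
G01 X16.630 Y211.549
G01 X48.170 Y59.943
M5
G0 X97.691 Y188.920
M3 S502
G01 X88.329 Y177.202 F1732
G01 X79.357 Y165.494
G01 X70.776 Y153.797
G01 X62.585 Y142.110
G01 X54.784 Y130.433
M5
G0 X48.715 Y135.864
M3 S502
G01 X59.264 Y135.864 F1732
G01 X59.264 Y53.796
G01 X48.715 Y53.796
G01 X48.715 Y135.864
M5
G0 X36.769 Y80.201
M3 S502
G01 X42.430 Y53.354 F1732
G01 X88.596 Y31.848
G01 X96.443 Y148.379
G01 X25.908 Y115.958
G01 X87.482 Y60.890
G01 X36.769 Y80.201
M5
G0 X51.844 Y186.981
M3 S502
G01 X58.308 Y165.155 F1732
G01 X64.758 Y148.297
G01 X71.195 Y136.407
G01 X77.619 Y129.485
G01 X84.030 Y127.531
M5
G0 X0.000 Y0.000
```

<svg xmlns="http://www.w3.org/2000/svg" width="112.434mm" height="227.269mm" viewBox="0 0 112.434 227.269">
  <polygon points="48.170,167.326 11.624,68.125 104.520,124.290 45.972,46.342 99.209,78.556 16.630,15.720" fill="none" stroke="#008000"/>
  <polyline points="97.691,38.349 88.329,50.067 79.357,61.775 70.776,73.472 62.585,85.159 54.784,96.836" fill="none" stroke="#008000"/>
  <polygon points="48.715,91.405 59.264,91.405 59.264,173.473 48.715,173.473" fill="none" stroke="#008000"/>
  <polygon points="36.769,147.068 42.430,173.915 88.596,195.421 96.443,78.890 25.908,111.311 87.482,166.379" fill="none" stroke="#008000"/>
  <polyline points="51.844,40.288 58.308,62.114 64.758,78.972 71.195,90.862 77.619,97.784 84.030,99.738" fill="none" stroke="#008000"/>
</svg>

Each laser-on run becomes one SVG element. Flip Y back into SVG space with y_svg = 227.269 − y_machine. Every run uses S502, so all elements get stroke `#008000` (score).

Run 1: The run returns to its start, so emit a `<polygon>` with points (Y-flipped): 48.170,167.326 11.624,68.125 104.520,124.290 45.972,46.342 99.209,78.556 16.630,15.720.

Run 2: The run is open, so emit a `<polyline>` with points (Y-flipped): 97.691,38.349 88.329,50.067 79.357,61.775 70.776,73.472 62.585,85.159 54.784,96.836.

Run 3: The run returns to its start, so emit a `<polygon>` with points (Y-flipped): 48.715,91.405 59.264,91.405 59.264,173.473 48.715,173.473.

Run 4: The run returns to its start, so emit a `<polygon>` with points (Y-flipped): 36.769,147.068 42.430,173.915 88.596,195.421 96.443,78.890 25.908,111.311 87.482,166.379.

Run 5: The run is open, so emit a `<polyline>` with points (Y-flipped): 51.844,40.288 58.308,62.114 64.758,78.972 71.195,90.862 77.619,97.784 84.030,99.738.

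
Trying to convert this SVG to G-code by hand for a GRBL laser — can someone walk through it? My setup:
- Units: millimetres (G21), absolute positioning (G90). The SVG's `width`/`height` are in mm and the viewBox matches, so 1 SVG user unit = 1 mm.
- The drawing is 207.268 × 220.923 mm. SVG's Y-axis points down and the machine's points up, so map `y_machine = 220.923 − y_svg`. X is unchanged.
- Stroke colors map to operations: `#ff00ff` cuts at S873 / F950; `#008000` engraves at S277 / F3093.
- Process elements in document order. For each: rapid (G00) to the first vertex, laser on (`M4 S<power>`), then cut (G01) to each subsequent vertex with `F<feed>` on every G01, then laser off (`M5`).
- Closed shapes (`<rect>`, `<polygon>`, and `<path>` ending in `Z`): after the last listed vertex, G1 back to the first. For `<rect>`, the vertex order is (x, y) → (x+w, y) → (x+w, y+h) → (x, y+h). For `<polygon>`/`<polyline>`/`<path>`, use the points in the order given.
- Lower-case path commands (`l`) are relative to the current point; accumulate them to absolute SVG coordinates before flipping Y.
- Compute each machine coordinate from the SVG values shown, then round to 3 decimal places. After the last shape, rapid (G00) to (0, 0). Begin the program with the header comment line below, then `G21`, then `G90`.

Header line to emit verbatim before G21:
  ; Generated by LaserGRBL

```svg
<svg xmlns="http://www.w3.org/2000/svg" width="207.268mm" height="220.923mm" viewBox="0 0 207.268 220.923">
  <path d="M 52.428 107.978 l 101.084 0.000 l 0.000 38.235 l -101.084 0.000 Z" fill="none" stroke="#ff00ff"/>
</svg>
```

Since the viewBox matches the mm dimensions, user units are millimetres directly. The only transform is the Y-flip y_m = 220.923 − y_svg.

Shape 1 is a rectangle drawn with `<path>`. Its stroke #ff00ff means cut at S873, F950. After flipping Y the toolpath is (52.428,112.945) → (153.512,112.945) → (153.512,74.710) → (52.428,74.710) → (52.428,112.945), returning to the start.

; Generated by LaserGRBL
G21
G90
G00 X52.428 Y112.945
M4 S873
G01 X153.512 Y112.945 F950
G01 X153.512 Y74.710 F950
G01 X52.428 Y74.710 F950
G01 X52.428 Y112.945 F950
M5
G00 X0.000 Y0.000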